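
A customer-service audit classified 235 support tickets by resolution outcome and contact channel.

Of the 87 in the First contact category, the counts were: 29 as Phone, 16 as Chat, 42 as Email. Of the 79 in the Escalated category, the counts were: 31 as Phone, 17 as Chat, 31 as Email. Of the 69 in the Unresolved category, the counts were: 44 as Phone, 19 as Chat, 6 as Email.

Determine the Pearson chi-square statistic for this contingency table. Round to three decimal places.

Row totals: 87, 79, 69. Column totals: 104, 52, 79. Grand total N = 235.
Expected counts (row total × column total / N):
  First contact, Phone: 87×104/235 = 38.5021
  First contact, Chat: 87×52/235 = 19.2511
  First contact, Email: 87×79/235 = 29.2468
  Escalated, Phone: 79×104/235 = 34.9617
  Escalated, Chat: 79×52/235 = 17.4809
  Escalated, Email: 79×79/235 = 26.5574
  Unresolved, Phone: 69×104/235 = 30.5362
  Unresolved, Chat: 69×52/235 = 15.2681
  Unresolved, Email: 69×79/235 = 23.1957
Contributions (O − E)²/E:
  (29 − 38.5021)²/38.5021 = 2.3451
  (16 − 19.2511)²/19.2511 = 0.5490
  (42 − 29.2468)²/29.2468 = 5.5611
  (31 − 34.9617)²/34.9617 = 0.4489
  (17 − 17.4809)²/17.4809 = 0.0132
  (31 − 26.5574)²/26.5574 = 0.7432
  (44 − 30.5362)²/30.5362 = 5.9364
  (19 − 15.2681)²/15.2681 = 0.9122
  (6 − 23.1957)²/23.1957 = 12.7477
χ² = 2.3451 + 0.5490 + 5.5611 + 0.4489 + 0.0132 + 0.7432 + 5.9364 + 0.9122 + 12.7477 = 29.257

29.257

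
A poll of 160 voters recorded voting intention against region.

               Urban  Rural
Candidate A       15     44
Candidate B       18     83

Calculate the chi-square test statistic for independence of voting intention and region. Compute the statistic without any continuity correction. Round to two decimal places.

Row totals: 59, 101. Column totals: 33, 127. Grand total N = 160.
Expected counts (row total × column total / N):
  Candidate A, Urban: 59×33/160 = 12.169
  Candidate A, Rural: 59×127/160 = 46.831
  Candidate B, Urban: 101×33/160 = 20.831
  Candidate B, Rural: 101×127/160 = 80.169
Contributions (O − E)²/E:
  (15 − 12.169)²/12.169 = 0.6586
  (44 − 46.831)²/46.831 = 0.1711
  (18 − 20.831)²/20.831 = 0.3847
  (83 − 80.169)²/80.169 = 0.1000
χ² = 0.6586 + 0.1711 + 0.3847 + 0.1000 = 1.31

1.31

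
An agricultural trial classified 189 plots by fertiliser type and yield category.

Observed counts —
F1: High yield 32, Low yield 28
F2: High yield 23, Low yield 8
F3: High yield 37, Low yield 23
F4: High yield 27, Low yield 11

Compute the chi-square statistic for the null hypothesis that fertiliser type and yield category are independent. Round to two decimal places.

Row totals: 60, 31, 60, 38. Column totals: 119, 70. Grand total N = 189.
Expected counts (row total × column total / N):
  F1, High yield: 60×119/189 = 37.778
  F1, Low yield: 60×70/189 = 22.222
  F2, High yield: 31×119/189 = 19.519
  F2, Low yield: 31×70/189 = 11.481
  F3, High yield: 60×119/189 = 37.778
  F3, Low yield: 60×70/189 = 22.222
  F4, High yield: 38×119/189 = 23.926
  F4, Low yield: 38×70/189 = 14.074
Contributions (O − E)²/E:
  (32 − 37.778)²/37.778 = 0.8837
  (28 − 22.222)²/22.222 = 1.5024
  (23 − 19.519)²/19.519 = 0.6208
  (8 − 11.481)²/11.481 = 1.0554
  (37 − 37.778)²/37.778 = 0.0160
  (23 − 22.222)²/22.222 = 0.0272
  (27 − 23.926)²/23.926 = 0.3949
  (11 − 14.074)²/14.074 = 0.6714
χ² = 0.8837 + 1.5024 + 0.6208 + 1.0554 + 0.0160 + 0.0272 + 0.3949 + 0.6714 = 5.17

5.17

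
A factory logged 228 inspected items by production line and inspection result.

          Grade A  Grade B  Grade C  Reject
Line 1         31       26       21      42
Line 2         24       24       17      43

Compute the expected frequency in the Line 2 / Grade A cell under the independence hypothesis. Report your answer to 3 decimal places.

26.053

Row total (Line 2) = 108; column total (Grade A) = 55; grand total N = 228.
Expected count = (row total × column total) / N = 108 × 55 / 228 = 26.053.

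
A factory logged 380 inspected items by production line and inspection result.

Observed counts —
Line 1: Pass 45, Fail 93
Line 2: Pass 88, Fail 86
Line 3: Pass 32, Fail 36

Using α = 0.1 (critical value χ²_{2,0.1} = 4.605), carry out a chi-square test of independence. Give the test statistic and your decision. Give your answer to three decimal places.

10.558; reject H₀

Row totals: 138, 174, 68. Column totals: 165, 215. Grand total N = 380.
Expected counts (row total × column total / N):
  Line 1, Pass: 138×165/380 = 59.9211
  Line 1, Fail: 138×215/380 = 78.0789
  Line 2, Pass: 174×165/380 = 75.5526
  Line 2, Fail: 174×215/380 = 98.4474
  Line 3, Pass: 68×165/380 = 29.5263
  Line 3, Fail: 68×215/380 = 38.4737
Contributions (O − E)²/E:
  (45 − 59.9211)²/59.9211 = 3.7155
  (93 − 78.0789)²/78.0789 = 2.8515
  (88 − 75.5526)²/75.5526 = 2.0507
  (86 − 98.4474)²/98.4474 = 1.5738
  (32 − 29.5263)²/29.5263 = 0.2072
  (36 − 38.4737)²/38.4737 = 0.1590
χ² = 3.7155 + 2.8515 + 2.0507 + 1.5738 + 0.2072 + 0.1590 = 10.558
df = (3−1)(2−1) = 2. Since 10.558 > 4.605, reject the null hypothesis of independence at α = 0.1.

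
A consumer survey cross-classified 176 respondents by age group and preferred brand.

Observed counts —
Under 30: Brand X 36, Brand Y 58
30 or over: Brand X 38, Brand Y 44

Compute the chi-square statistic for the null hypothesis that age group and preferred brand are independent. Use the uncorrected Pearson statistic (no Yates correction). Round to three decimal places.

1.163

Row totals: 94, 82. Column totals: 74, 102. Grand total N = 176.
Expected counts (row total × column total / N):
  Under 30, Brand X: 94×74/176 = 39.5227
  Under 30, Brand Y: 94×102/176 = 54.4773
  30 or over, Brand X: 82×74/176 = 34.4773
  30 or over, Brand Y: 82×102/176 = 47.5227
Contributions (O − E)²/E:
  (36 − 39.5227)²/39.5227 = 0.3140
  (58 − 54.4773)²/54.4773 = 0.2278
  (38 − 34.4773)²/34.4773 = 0.3599
  (44 − 47.5227)²/47.5227 = 0.2611
χ² = 0.3140 + 0.2278 + 0.3599 + 0.2611 = 1.163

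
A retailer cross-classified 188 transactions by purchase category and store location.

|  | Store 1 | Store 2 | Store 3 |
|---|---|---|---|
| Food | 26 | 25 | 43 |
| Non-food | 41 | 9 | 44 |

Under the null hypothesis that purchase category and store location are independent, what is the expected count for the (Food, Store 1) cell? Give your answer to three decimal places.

Row total (Food) = 94; column total (Store 1) = 67; grand total N = 188.
Expected count = (row total × column total) / N = 94 × 67 / 188 = 33.500.

33.500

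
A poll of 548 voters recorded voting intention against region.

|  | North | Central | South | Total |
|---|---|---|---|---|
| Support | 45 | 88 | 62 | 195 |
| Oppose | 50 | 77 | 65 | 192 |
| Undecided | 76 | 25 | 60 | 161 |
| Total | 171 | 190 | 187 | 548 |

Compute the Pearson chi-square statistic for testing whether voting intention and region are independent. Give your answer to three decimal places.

44.559

Grand total N = 548.
Expected counts (row total × column total / N):
  Support, North: 195×171/548 = 60.8485
  Support, Central: 195×190/548 = 67.6095
  Support, South: 195×187/548 = 66.5420
  Oppose, North: 192×171/548 = 59.9124
  Oppose, Central: 192×190/548 = 66.5693
  Oppose, South: 192×187/548 = 65.5182
  Undecided, North: 161×171/548 = 50.2391
  Undecided, Central: 161×190/548 = 55.8212
  Undecided, South: 161×187/548 = 54.9398
Contributions (O − E)²/E:
  (45 − 60.8485)²/60.8485 = 4.1279
  (88 − 67.6095)²/67.6095 = 6.1496
  (62 − 66.5420)²/66.5420 = 0.3100
  (50 − 59.9124)²/59.9124 = 1.6400
  (77 − 66.5693)²/66.5693 = 1.6344
  (65 − 65.5182)²/65.5182 = 0.0041
  (76 − 50.2391)²/50.2391 = 13.2093
  (25 − 55.8212)²/55.8212 = 17.0177
  (60 − 54.9398)²/54.9398 = 0.4661
χ² = 4.1279 + 6.1496 + 0.3100 + 1.6400 + 1.6344 + 0.0041 + 13.2093 + 17.0177 + 0.4661 = 44.559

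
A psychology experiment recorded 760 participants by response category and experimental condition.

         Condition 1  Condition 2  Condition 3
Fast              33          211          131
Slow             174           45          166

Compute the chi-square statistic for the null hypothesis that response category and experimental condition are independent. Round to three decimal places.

207.713

Row totals: 375, 385. Column totals: 207, 256, 297. Grand total N = 760.
Expected counts (row total × column total / N):
  Fast, Condition 1: 375×207/760 = 102.1382
  Fast, Condition 2: 375×256/760 = 126.3158
  Fast, Condition 3: 375×297/760 = 146.5461
  Slow, Condition 1: 385×207/760 = 104.8618
  Slow, Condition 2: 385×256/760 = 129.6842
  Slow, Condition 3: 385×297/760 = 150.4539
Contributions (O − E)²/E:
  (33 − 102.1382)²/102.1382 = 46.8002
  (211 − 126.3158)²/126.3158 = 56.7737
  (131 − 146.5461)²/146.5461 = 1.6492
  (174 − 104.8618)²/104.8618 = 45.5847
  (45 − 129.6842)²/129.6842 = 55.2991
  (166 − 150.4539)²/150.4539 = 1.6063
χ² = 46.8002 + 56.7737 + 1.6492 + 45.5847 + 55.2991 + 1.6063 = 207.713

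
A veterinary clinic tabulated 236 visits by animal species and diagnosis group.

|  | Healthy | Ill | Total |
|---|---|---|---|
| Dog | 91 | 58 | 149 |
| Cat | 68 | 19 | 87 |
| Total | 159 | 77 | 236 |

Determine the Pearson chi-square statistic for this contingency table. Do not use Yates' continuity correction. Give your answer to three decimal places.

7.296

Grand total N = 236.
Expected counts (row total × column total / N):
  Dog, Healthy: 149×159/236 = 100.3856
  Dog, Ill: 149×77/236 = 48.6144
  Cat, Healthy: 87×159/236 = 58.6144
  Cat, Ill: 87×77/236 = 28.3856
Contributions (O − E)²/E:
  (91 − 100.3856)²/100.3856 = 0.8775
  (58 − 48.6144)²/48.6144 = 1.8120
  (68 − 58.6144)²/58.6144 = 1.5029
  (19 − 28.3856)²/28.3856 = 3.1033
χ² = 0.8775 + 1.8120 + 1.5029 + 3.1033 = 7.296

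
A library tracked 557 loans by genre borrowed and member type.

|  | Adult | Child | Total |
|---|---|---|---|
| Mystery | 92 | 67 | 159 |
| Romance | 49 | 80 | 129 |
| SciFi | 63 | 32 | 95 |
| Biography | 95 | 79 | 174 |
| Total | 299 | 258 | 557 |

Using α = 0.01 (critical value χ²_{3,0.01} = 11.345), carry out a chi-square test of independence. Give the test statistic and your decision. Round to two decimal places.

Grand total N = 557.
Expected counts (row total × column total / N):
  Mystery, Adult: 159×299/557 = 85.352
  Mystery, Child: 159×258/557 = 73.648
  Romance, Adult: 129×299/557 = 69.248
  Romance, Child: 129×258/557 = 59.752
  SciFi, Adult: 95×299/557 = 50.996
  SciFi, Child: 95×258/557 = 44.004
  Biography, Adult: 174×299/557 = 93.404
  Biography, Child: 174×258/557 = 80.596
Contributions (O − E)²/E:
  (92 − 85.352)²/85.352 = 0.5178
  (67 − 73.648)²/73.648 = 0.6001
  (49 − 69.248)²/69.248 = 5.9205
  (80 − 59.752)²/59.752 = 6.8614
  (63 − 50.996)²/50.996 = 2.8256
  (32 − 44.004)²/44.004 = 3.2746
  (95 − 93.404)²/93.404 = 0.0273
  (79 − 80.596)²/80.596 = 0.0316
χ² = 0.5178 + 0.6001 + 5.9205 + 6.8614 + 2.8256 + 3.2746 + 0.0273 + 0.0316 = 20.06
df = (4−1)(2−1) = 3. Since 20.06 > 11.345, reject the null hypothesis of independence at α = 0.01.

20.06; reject H₀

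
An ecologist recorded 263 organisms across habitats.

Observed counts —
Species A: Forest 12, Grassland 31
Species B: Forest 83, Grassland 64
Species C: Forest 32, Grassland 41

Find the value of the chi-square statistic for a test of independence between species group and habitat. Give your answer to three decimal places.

11.666

Row totals: 43, 147, 73. Column totals: 127, 136. Grand total N = 263.
Expected counts (row total × column total / N):
  Species A, Forest: 43×127/263 = 20.764259
  Species A, Grassland: 43×136/263 = 22.235741
  Species B, Forest: 147×127/263 = 70.984791
  Species B, Grassland: 147×136/263 = 76.015209
  Species C, Forest: 73×127/263 = 35.250951
  Species C, Grassland: 73×136/263 = 37.749049
Contributions (O − E)²/E:
  (12 − 20.764259)²/20.764259 = 3.6993
  (31 − 22.235741)²/22.235741 = 3.4544
  (83 − 70.984791)²/70.984791 = 2.0337
  (64 − 76.015209)²/76.015209 = 1.8992
  (32 − 35.250951)²/35.250951 = 0.2998
  (41 − 37.749049)²/37.749049 = 0.2800
χ² = 3.6993 + 3.4544 + 2.0337 + 1.8992 + 0.2998 + 0.2800 = 11.666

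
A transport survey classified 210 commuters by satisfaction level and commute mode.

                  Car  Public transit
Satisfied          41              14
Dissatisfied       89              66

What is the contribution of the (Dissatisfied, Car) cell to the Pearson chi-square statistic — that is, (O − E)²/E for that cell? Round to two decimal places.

0.50

Row total (Dissatisfied) = 155; column total (Car) = 130; N = 210.
Expected count E = 155 × 130 / 210 = 95.952.
Contribution = (O − E)²/E = (89 − 95.952)² / 95.952 = 0.50.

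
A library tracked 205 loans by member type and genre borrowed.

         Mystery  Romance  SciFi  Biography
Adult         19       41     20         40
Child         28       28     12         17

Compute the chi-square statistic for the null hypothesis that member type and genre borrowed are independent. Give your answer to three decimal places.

Row totals: 120, 85. Column totals: 47, 69, 32, 57. Grand total N = 205.
Expected counts (row total × column total / N):
  Adult, Mystery: 120×47/205 = 27.5122
  Adult, Romance: 120×69/205 = 40.3902
  Adult, SciFi: 120×32/205 = 18.7317
  Adult, Biography: 120×57/205 = 33.3659
  Child, Mystery: 85×47/205 = 19.4878
  Child, Romance: 85×69/205 = 28.6098
  Child, SciFi: 85×32/205 = 13.2683
  Child, Biography: 85×57/205 = 23.6341
Contributions (O − E)²/E:
  (19 − 27.5122)²/27.5122 = 2.6337
  (41 − 40.3902)²/40.3902 = 0.0092
  (20 − 18.7317)²/18.7317 = 0.0859
  (40 − 33.3659)²/33.3659 = 1.3190
  (28 − 19.4878)²/19.4878 = 3.7181
  (28 − 28.6098)²/28.6098 = 0.0130
  (12 − 13.2683)²/13.2683 = 0.1212
  (17 − 23.6341)²/23.6341 = 1.8622
χ² = 2.6337 + 0.0092 + 0.0859 + 1.3190 + 3.7181 + 0.0130 + 0.1212 + 1.8622 = 9.762

9.762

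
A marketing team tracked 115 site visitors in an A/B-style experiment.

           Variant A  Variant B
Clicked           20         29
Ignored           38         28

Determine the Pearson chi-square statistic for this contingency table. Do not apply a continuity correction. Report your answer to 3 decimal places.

3.160

Row totals: 49, 66. Column totals: 58, 57. Grand total N = 115.
Expected counts (row total × column total / N):
  Clicked, Variant A: 49×58/115 = 24.7130
  Clicked, Variant B: 49×57/115 = 24.2870
  Ignored, Variant A: 66×58/115 = 33.2870
  Ignored, Variant B: 66×57/115 = 32.7130
Contributions (O − E)²/E:
  (20 − 24.7130)²/24.7130 = 0.8988
  (29 − 24.2870)²/24.2870 = 0.9146
  (38 − 33.2870)²/33.2870 = 0.6673
  (28 − 32.7130)²/32.7130 = 0.6790
χ² = 0.8988 + 0.9146 + 0.6673 + 0.6790 = 3.160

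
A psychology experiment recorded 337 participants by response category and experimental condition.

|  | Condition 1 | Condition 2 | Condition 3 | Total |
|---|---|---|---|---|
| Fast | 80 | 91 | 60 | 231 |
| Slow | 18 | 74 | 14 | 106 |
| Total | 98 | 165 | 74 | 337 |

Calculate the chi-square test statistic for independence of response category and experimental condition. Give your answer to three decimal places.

26.908

Grand total N = 337.
Expected counts (row total × column total / N):
  Fast, Condition 1: 231×98/337 = 67.17507
  Fast, Condition 2: 231×165/337 = 113.10089
  Fast, Condition 3: 231×74/337 = 50.72404
  Slow, Condition 1: 106×98/337 = 30.82493
  Slow, Condition 2: 106×165/337 = 51.89911
  Slow, Condition 3: 106×74/337 = 23.27596
Contributions (O − E)²/E:
  (80 − 67.17507)²/67.17507 = 2.4485
  (91 − 113.10089)²/113.10089 = 4.3187
  (60 − 50.72404)²/50.72404 = 1.6963
  (18 − 30.82493)²/30.82493 = 5.3359
  (74 − 51.89911)²/51.89911 = 9.4115
  (14 − 23.27596)²/23.27596 = 3.6967
χ² = 2.4485 + 4.3187 + 1.6963 + 5.3359 + 9.4115 + 3.6967 = 26.908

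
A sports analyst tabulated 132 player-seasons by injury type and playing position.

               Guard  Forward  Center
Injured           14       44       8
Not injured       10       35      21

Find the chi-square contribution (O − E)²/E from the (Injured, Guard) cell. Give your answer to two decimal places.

Row total (Injured) = 66; column total (Guard) = 24; N = 132.
Expected count E = 66 × 24 / 132 = 12.000.
Contribution = (O − E)²/E = (14 − 12.000)² / 12.000 = 0.33.

0.33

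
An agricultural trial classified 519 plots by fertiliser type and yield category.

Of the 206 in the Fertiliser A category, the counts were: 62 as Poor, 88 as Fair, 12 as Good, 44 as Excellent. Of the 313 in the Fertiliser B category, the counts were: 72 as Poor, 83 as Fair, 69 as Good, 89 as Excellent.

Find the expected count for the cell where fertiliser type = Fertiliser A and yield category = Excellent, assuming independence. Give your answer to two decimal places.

52.79

Row total (Fertiliser A) = 206; column total (Excellent) = 133; grand total N = 519.
Expected count = (row total × column total) / N = 206 × 133 / 519 = 52.79.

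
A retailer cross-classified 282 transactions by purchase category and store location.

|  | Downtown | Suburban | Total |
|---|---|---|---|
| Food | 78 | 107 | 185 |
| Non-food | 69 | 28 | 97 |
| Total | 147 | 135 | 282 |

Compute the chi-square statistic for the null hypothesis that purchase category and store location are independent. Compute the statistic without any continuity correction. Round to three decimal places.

21.404

Grand total N = 282.
Expected counts (row total × column total / N):
  Food, Downtown: 185×147/282 = 96.4362
  Food, Suburban: 185×135/282 = 88.5638
  Non-food, Downtown: 97×147/282 = 50.5638
  Non-food, Suburban: 97×135/282 = 46.4362
Contributions (O − E)²/E:
  (78 − 96.4362)²/96.4362 = 3.5245
  (107 − 88.5638)²/88.5638 = 3.8378
  (69 − 50.5638)²/50.5638 = 6.7221
  (28 − 46.4362)²/46.4362 = 7.3196
χ² = 3.5245 + 3.8378 + 6.7221 + 7.3196 = 21.404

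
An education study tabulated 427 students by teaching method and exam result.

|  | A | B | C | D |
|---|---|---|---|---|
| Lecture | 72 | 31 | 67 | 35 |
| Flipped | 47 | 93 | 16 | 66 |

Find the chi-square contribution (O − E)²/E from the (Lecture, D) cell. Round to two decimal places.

Row total (Lecture) = 205; column total (D) = 101; N = 427.
Expected count E = 205 × 101 / 427 = 48.489.
Contribution = (O − E)²/E = (35 − 48.489)² / 48.489 = 3.75.

3.75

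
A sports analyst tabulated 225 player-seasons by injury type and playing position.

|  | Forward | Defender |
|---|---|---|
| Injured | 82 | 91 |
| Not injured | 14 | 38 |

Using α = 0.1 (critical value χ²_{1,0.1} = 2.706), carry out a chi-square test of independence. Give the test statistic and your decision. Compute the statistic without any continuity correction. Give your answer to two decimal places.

Row totals: 173, 52. Column totals: 96, 129. Grand total N = 225.
Expected counts (row total × column total / N):
  Injured, Forward: 173×96/225 = 73.813
  Injured, Defender: 173×129/225 = 99.187
  Not injured, Forward: 52×96/225 = 22.187
  Not injured, Defender: 52×129/225 = 29.813
Contributions (O − E)²/E:
  (82 − 73.813)²/73.813 = 0.9081
  (91 − 99.187)²/99.187 = 0.6758
  (14 − 22.187)²/22.187 = 3.0210
  (38 − 29.813)²/29.813 = 2.2482
χ² = 0.9081 + 0.6758 + 3.0210 + 2.2482 = 6.85
df = (2−1)(2−1) = 1. Since 6.85 > 2.706, reject the null hypothesis of independence at α = 0.1.

6.85; reject H₀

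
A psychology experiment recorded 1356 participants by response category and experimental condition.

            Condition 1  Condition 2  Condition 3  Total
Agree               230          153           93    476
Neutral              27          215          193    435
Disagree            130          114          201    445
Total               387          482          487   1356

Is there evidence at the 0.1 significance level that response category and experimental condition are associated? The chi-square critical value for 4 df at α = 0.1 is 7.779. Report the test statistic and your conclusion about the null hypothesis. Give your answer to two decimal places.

233.62; reject H₀

Grand total N = 1356.
Expected counts (row total × column total / N):
  Agree, Condition 1: 476×387/1356 = 135.850
  Agree, Condition 2: 476×482/1356 = 169.198
  Agree, Condition 3: 476×487/1356 = 170.953
  Neutral, Condition 1: 435×387/1356 = 124.148
  Neutral, Condition 2: 435×482/1356 = 154.624
  Neutral, Condition 3: 435×487/1356 = 156.228
  Disagree, Condition 1: 445×387/1356 = 127.002
  Disagree, Condition 2: 445×482/1356 = 158.178
  Disagree, Condition 3: 445×487/1356 = 159.819
Contributions (O − E)²/E:
  (230 − 135.850)²/135.850 = 65.2501
  (153 − 169.198)²/169.198 = 1.5507
  (93 − 170.953)²/170.953 = 35.5459
  (27 − 124.148)²/124.148 = 76.0200
  (215 − 154.624)²/154.624 = 23.5750
  (193 − 156.228)²/156.228 = 8.6552
  (130 − 127.002)²/127.002 = 0.0708
  (114 − 158.178)²/158.178 = 12.3386
  (201 − 159.819)²/159.819 = 10.6112
χ² = 65.2501 + 1.5507 + 35.5459 + 76.0200 + 23.5750 + 8.6552 + 0.0708 + 12.3386 + 10.6112 = 233.62
df = (3−1)(3−1) = 4. Since 233.62 > 7.779, reject the null hypothesis of independence at α = 0.1.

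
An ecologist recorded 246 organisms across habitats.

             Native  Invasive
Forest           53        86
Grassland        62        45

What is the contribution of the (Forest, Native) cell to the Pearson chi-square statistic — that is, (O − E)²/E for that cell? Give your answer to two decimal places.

2.21

Row total (Forest) = 139; column total (Native) = 115; N = 246.
Expected count E = 139 × 115 / 246 = 64.980.
Contribution = (O − E)²/E = (53 − 64.980)² / 64.980 = 2.21.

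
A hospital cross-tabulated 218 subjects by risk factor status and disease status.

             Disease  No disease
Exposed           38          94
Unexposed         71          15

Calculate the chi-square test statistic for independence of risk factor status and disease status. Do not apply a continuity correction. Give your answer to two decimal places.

Row totals: 132, 86. Column totals: 109, 109. Grand total N = 218.
Expected counts (row total × column total / N):
  Exposed, Disease: 132×109/218 = 66.000
  Exposed, No disease: 132×109/218 = 66.000
  Unexposed, Disease: 86×109/218 = 43.000
  Unexposed, No disease: 86×109/218 = 43.000
Contributions (O − E)²/E:
  (38 − 66.000)²/66.000 = 11.8788
  (94 − 66.000)²/66.000 = 11.8788
  (71 − 43.000)²/43.000 = 18.2326
  (15 − 43.000)²/43.000 = 18.2326
χ² = 11.8788 + 11.8788 + 18.2326 + 18.2326 = 60.22

60.22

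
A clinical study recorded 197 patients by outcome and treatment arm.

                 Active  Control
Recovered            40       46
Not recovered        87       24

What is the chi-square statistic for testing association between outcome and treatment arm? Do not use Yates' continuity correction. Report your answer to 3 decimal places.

21.481

Row totals: 86, 111. Column totals: 127, 70. Grand total N = 197.
Expected counts (row total × column total / N):
  Recovered, Active: 86×127/197 = 55.4416
  Recovered, Control: 86×70/197 = 30.5584
  Not recovered, Active: 111×127/197 = 71.5584
  Not recovered, Control: 111×70/197 = 39.4416
Contributions (O − E)²/E:
  (40 − 55.4416)²/55.4416 = 4.3008
  (46 − 30.5584)²/30.5584 = 7.8029
  (87 − 71.5584)²/71.5584 = 3.3321
  (24 − 39.4416)²/39.4416 = 6.0455
χ² = 4.3008 + 7.8029 + 3.3321 + 6.0455 = 21.481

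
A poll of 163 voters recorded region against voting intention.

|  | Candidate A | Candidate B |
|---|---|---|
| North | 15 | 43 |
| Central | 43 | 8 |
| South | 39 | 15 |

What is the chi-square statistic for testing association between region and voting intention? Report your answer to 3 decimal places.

43.896

Row totals: 58, 51, 54. Column totals: 97, 66. Grand total N = 163.
Expected counts (row total × column total / N):
  North, Candidate A: 58×97/163 = 34.51534
  North, Candidate B: 58×66/163 = 23.48466
  Central, Candidate A: 51×97/163 = 30.34969
  Central, Candidate B: 51×66/163 = 20.65031
  South, Candidate A: 54×97/163 = 32.13497
  South, Candidate B: 54×66/163 = 21.86503
Contributions (O − E)²/E:
  (15 − 34.51534)²/34.51534 = 11.0342
  (43 − 23.48466)²/23.48466 = 16.2169
  (43 − 30.34969)²/30.34969 = 5.2729
  (8 − 20.65031)²/20.65031 = 7.7495
  (39 − 32.13497)²/32.13497 = 1.4666
  (15 − 21.86503)²/21.86503 = 2.1554
χ² = 11.0342 + 16.2169 + 5.2729 + 7.7495 + 1.4666 + 2.1554 = 43.896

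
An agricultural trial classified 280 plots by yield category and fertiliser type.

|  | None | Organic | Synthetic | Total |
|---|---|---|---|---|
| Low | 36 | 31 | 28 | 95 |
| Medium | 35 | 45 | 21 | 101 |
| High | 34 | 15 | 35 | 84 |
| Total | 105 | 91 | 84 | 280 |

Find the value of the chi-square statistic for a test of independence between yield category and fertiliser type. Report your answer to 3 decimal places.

Grand total N = 280.
Expected counts (row total × column total / N):
  Low, None: 95×105/280 = 35.6250
  Low, Organic: 95×91/280 = 30.8750
  Low, Synthetic: 95×84/280 = 28.5000
  Medium, None: 101×105/280 = 37.8750
  Medium, Organic: 101×91/280 = 32.8250
  Medium, Synthetic: 101×84/280 = 30.3000
  High, None: 84×105/280 = 31.5000
  High, Organic: 84×91/280 = 27.3000
  High, Synthetic: 84×84/280 = 25.2000
Contributions (O − E)²/E:
  (36 − 35.6250)²/35.6250 = 0.0039
  (31 − 30.8750)²/30.8750 = 0.0005
  (28 − 28.5000)²/28.5000 = 0.0088
  (35 − 37.8750)²/37.8750 = 0.2182
  (45 − 32.8250)²/32.8250 = 4.5158
  (21 − 30.3000)²/30.3000 = 2.8545
  (34 − 31.5000)²/31.5000 = 0.1984
  (15 − 27.3000)²/27.3000 = 5.5418
  (35 − 25.2000)²/25.2000 = 3.8111
χ² = 0.0039 + 0.0005 + 0.0088 + 0.2182 + 4.5158 + 2.8545 + 0.1984 + 5.5418 + 3.8111 = 17.153

17.153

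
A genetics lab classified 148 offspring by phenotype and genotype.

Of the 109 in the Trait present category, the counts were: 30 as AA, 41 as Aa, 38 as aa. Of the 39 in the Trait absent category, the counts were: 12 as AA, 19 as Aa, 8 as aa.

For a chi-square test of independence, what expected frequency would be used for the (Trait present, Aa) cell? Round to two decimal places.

Row total (Trait present) = 109; column total (Aa) = 60; grand total N = 148.
Expected count = (row total × column total) / N = 109 × 60 / 148 = 44.19.

44.19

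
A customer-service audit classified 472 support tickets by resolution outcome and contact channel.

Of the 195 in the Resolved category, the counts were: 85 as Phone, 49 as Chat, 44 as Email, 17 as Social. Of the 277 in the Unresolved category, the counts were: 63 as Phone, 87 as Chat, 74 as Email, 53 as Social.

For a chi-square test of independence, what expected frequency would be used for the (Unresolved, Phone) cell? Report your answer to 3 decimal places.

86.856

Row total (Unresolved) = 277; column total (Phone) = 148; grand total N = 472.
Expected count = (row total × column total) / N = 277 × 148 / 472 = 86.856.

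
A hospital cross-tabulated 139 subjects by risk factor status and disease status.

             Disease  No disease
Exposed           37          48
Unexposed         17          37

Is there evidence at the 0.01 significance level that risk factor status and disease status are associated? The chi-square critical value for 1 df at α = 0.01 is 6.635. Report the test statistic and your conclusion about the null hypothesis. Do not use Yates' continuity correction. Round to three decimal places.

Row totals: 85, 54. Column totals: 54, 85. Grand total N = 139.
Expected counts (row total × column total / N):
  Exposed, Disease: 85×54/139 = 33.0216
  Exposed, No disease: 85×85/139 = 51.9784
  Unexposed, Disease: 54×54/139 = 20.9784
  Unexposed, No disease: 54×85/139 = 33.0216
Contributions (O − E)²/E:
  (37 − 33.0216)²/33.0216 = 0.4793
  (48 − 51.9784)²/51.9784 = 0.3045
  (17 − 20.9784)²/20.9784 = 0.7545
  (37 − 33.0216)²/33.0216 = 0.4793
χ² = 0.4793 + 0.3045 + 0.7545 + 0.4793 = 2.018
df = (2−1)(2−1) = 1. Since 2.018 < 6.635, fail to reject the null hypothesis of independence at α = 0.01.

2.018; fail to reject H₀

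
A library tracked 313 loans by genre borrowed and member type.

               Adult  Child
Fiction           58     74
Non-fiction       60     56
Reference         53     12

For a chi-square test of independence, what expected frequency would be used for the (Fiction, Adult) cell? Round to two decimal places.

72.12

Row total (Fiction) = 132; column total (Adult) = 171; grand total N = 313.
Expected count = (row total × column total) / N = 132 × 171 / 313 = 72.12.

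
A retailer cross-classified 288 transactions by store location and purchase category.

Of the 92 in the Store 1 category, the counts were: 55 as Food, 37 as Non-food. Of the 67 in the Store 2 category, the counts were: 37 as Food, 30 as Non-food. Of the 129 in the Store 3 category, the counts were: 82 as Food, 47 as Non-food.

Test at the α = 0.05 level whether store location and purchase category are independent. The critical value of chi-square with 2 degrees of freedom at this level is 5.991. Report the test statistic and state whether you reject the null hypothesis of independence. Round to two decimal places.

1.31; fail to reject H₀

Row totals: 92, 67, 129. Column totals: 174, 114. Grand total N = 288.
Expected counts (row total × column total / N):
  Store 1, Food: 92×174/288 = 55.583
  Store 1, Non-food: 92×114/288 = 36.417
  Store 2, Food: 67×174/288 = 40.479
  Store 2, Non-food: 67×114/288 = 26.521
  Store 3, Food: 129×174/288 = 77.938
  Store 3, Non-food: 129×114/288 = 51.062
Contributions (O − E)²/E:
  (55 − 55.583)²/55.583 = 0.0061
  (37 − 36.417)²/36.417 = 0.0093
  (37 − 40.479)²/40.479 = 0.2990
  (30 − 26.521)²/26.521 = 0.4564
  (82 − 77.938)²/77.938 = 0.2117
  (47 − 51.062)²/51.062 = 0.3231
χ² = 0.0061 + 0.0093 + 0.2990 + 0.4564 + 0.2117 + 0.3231 = 1.31
df = (3−1)(2−1) = 2. Since 1.31 < 5.991, fail to reject the null hypothesis of independence at α = 0.05.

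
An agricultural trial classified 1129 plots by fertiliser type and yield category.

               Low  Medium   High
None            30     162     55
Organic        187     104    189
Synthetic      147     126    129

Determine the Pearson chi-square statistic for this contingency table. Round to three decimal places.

Row totals: 247, 480, 402. Column totals: 364, 392, 373. Grand total N = 1129.
Expected counts (row total × column total / N):
  None, Low: 247×364/1129 = 79.63508
  None, Medium: 247×392/1129 = 85.76085
  None, High: 247×373/1129 = 81.60407
  Organic, Low: 480×364/1129 = 154.75642
  Organic, Medium: 480×392/1129 = 166.66076
  Organic, High: 480×373/1129 = 158.58282
  Synthetic, Low: 402×364/1129 = 129.60850
  Synthetic, Medium: 402×392/1129 = 139.57839
  Synthetic, High: 402×373/1129 = 132.81311
Contributions (O − E)²/E:
  (30 − 79.63508)²/79.63508 = 30.9366
  (162 − 85.76085)²/85.76085 = 67.7746
  (55 − 81.60407)²/81.60407 = 8.6733
  (187 − 154.75642)²/154.75642 = 6.7180
  (104 − 166.66076)²/166.66076 = 23.5591
  (189 − 158.58282)²/158.58282 = 5.8342
  (147 − 129.60850)²/129.60850 = 2.3337
  (126 − 139.57839)²/139.57839 = 1.3209
  (129 − 132.81311)²/132.81311 = 0.1095
χ² = 30.9366 + 67.7746 + 8.6733 + 6.7180 + 23.5591 + 5.8342 + 2.3337 + 1.3209 + 0.1095 = 147.260

147.260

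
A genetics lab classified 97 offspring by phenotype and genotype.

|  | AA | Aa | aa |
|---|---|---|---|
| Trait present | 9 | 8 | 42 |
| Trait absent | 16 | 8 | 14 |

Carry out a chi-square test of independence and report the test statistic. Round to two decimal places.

Row totals: 59, 38. Column totals: 25, 16, 56. Grand total N = 97.
Expected counts (row total × column total / N):
  Trait present, AA: 59×25/97 = 15.206
  Trait present, Aa: 59×16/97 = 9.732
  Trait present, aa: 59×56/97 = 34.062
  Trait absent, AA: 38×25/97 = 9.794
  Trait absent, Aa: 38×16/97 = 6.268
  Trait absent, aa: 38×56/97 = 21.938
Contributions (O − E)²/E:
  (9 − 15.206)²/15.206 = 2.5328
  (8 − 9.732)²/9.732 = 0.3082
  (42 − 34.062)²/34.062 = 1.8499
  (16 − 9.794)²/9.794 = 3.9325
  (8 − 6.268)²/6.268 = 0.4786
  (14 − 21.938)²/21.938 = 2.8723
χ² = 2.5328 + 0.3082 + 1.8499 + 3.9325 + 0.4786 + 2.8723 = 11.97

11.97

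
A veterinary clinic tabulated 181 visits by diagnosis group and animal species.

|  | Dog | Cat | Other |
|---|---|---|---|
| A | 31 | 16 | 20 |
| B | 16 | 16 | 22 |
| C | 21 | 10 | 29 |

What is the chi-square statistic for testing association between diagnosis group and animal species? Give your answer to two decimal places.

7.24

Row totals: 67, 54, 60. Column totals: 68, 42, 71. Grand total N = 181.
Expected counts (row total × column total / N):
  A, Dog: 67×68/181 = 25.171
  A, Cat: 67×42/181 = 15.547
  A, Other: 67×71/181 = 26.282
  B, Dog: 54×68/181 = 20.287
  B, Cat: 54×42/181 = 12.530
  B, Other: 54×71/181 = 21.182
  C, Dog: 60×68/181 = 22.541
  C, Cat: 60×42/181 = 13.923
  C, Other: 60×71/181 = 23.536
Contributions (O − E)²/E:
  (31 − 25.171)²/25.171 = 1.3499
  (16 − 15.547)²/15.547 = 0.0132
  (20 − 26.282)²/26.282 = 1.5015
  (16 − 20.287)²/20.287 = 0.9059
  (16 − 12.530)²/12.530 = 0.9610
  (22 − 21.182)²/21.182 = 0.0316
  (21 − 22.541)²/22.541 = 0.1053
  (10 − 13.923)²/13.923 = 1.1054
  (29 − 23.536)²/23.536 = 1.2685
χ² = 1.3499 + 0.0132 + 1.5015 + 0.9059 + 0.9610 + 0.0316 + 0.1053 + 1.1054 + 1.2685 = 7.24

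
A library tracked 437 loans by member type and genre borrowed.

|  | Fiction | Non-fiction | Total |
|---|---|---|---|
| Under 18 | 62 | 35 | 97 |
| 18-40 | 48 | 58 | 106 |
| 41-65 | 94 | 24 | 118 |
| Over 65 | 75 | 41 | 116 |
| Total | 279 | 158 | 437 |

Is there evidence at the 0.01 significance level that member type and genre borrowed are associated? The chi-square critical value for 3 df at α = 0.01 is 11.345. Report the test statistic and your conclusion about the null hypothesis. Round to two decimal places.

Grand total N = 437.
Expected counts (row total × column total / N):
  Under 18, Fiction: 97×279/437 = 61.929
  Under 18, Non-fiction: 97×158/437 = 35.071
  18-40, Fiction: 106×279/437 = 67.675
  18-40, Non-fiction: 106×158/437 = 38.325
  41-65, Fiction: 118×279/437 = 75.336
  41-65, Non-fiction: 118×158/437 = 42.664
  Over 65, Fiction: 116×279/437 = 74.059
  Over 65, Non-fiction: 116×158/437 = 41.941
Contributions (O − E)²/E:
  (62 − 61.929)²/61.929 = 0.0001
  (35 − 35.071)²/35.071 = 0.0001
  (48 − 67.675)²/67.675 = 5.7201
  (58 − 38.325)²/38.325 = 10.1006
  (94 − 75.336)²/75.336 = 4.6239
  (24 − 42.664)²/42.664 = 8.1648
  (75 − 74.059)²/74.059 = 0.0120
  (41 − 41.941)²/41.941 = 0.0211
χ² = 0.0001 + 0.0001 + 5.7201 + 10.1006 + 4.6239 + 8.1648 + 0.0120 + 0.0211 = 28.64
df = (4−1)(2−1) = 3. Since 28.64 > 11.345, reject the null hypothesis of independence at α = 0.01.

28.64; reject H₀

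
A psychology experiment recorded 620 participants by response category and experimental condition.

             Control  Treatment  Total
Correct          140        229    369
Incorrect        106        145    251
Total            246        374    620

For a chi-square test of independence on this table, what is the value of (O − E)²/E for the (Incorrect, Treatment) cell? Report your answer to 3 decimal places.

0.271

Row total (Incorrect) = 251; column total (Treatment) = 374; N = 620.
Expected count E = 251 × 374 / 620 = 151.4097.
Contribution = (O − E)²/E = (145 − 151.4097)² / 151.4097 = 0.271.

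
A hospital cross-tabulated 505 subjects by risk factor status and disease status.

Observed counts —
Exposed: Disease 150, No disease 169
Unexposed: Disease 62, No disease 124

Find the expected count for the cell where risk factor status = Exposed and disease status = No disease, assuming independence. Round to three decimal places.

Row total (Exposed) = 319; column total (No disease) = 293; grand total N = 505.
Expected count = (row total × column total) / N = 319 × 293 / 505 = 185.083.

185.083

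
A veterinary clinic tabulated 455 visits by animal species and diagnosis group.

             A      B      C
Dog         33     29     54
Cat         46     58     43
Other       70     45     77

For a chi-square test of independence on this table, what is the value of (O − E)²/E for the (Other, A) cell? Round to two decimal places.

Row total (Other) = 192; column total (A) = 149; N = 455.
Expected count E = 192 × 149 / 455 = 62.875.
Contribution = (O − E)²/E = (70 − 62.875)² / 62.875 = 0.81.

0.81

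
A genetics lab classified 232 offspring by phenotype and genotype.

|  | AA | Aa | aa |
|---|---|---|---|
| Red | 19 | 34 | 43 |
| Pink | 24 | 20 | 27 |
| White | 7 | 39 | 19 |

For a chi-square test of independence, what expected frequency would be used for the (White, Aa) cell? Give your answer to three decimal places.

Row total (White) = 65; column total (Aa) = 93; grand total N = 232.
Expected count = (row total × column total) / N = 65 × 93 / 232 = 26.056.

26.056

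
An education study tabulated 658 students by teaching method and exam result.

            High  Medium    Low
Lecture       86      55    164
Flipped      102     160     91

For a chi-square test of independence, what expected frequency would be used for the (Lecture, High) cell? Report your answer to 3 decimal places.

Row total (Lecture) = 305; column total (High) = 188; grand total N = 658.
Expected count = (row total × column total) / N = 305 × 188 / 658 = 87.143.

87.143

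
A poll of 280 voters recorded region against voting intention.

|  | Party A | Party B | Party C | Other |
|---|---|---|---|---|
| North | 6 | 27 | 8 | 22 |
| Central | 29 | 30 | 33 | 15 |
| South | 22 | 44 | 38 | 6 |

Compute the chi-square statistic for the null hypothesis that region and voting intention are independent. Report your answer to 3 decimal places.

Row totals: 63, 107, 110. Column totals: 57, 101, 79, 43. Grand total N = 280.
Expected counts (row total × column total / N):
  North, Party A: 63×57/280 = 12.8250
  North, Party B: 63×101/280 = 22.7250
  North, Party C: 63×79/280 = 17.7750
  North, Other: 63×43/280 = 9.6750
  Central, Party A: 107×57/280 = 21.7821
  Central, Party B: 107×101/280 = 38.5964
  Central, Party C: 107×79/280 = 30.1893
  Central, Other: 107×43/280 = 16.4321
  South, Party A: 110×57/280 = 22.3929
  South, Party B: 110×101/280 = 39.6786
  South, Party C: 110×79/280 = 31.0357
  South, Other: 110×43/280 = 16.8929
Contributions (O − E)²/E:
  (6 − 12.8250)²/12.8250 = 3.6320
  (27 − 22.7250)²/22.7250 = 0.8042
  (8 − 17.7750)²/17.7750 = 5.3756
  (22 − 9.6750)²/9.6750 = 15.7008
  (29 − 21.7821)²/21.7821 = 2.3918
  (30 − 38.5964)²/38.5964 = 1.9146
  (33 − 30.1893)²/30.1893 = 0.2617
  (15 − 16.4321)²/16.4321 = 0.1248
  (22 − 22.3929)²/22.3929 = 0.0069
  (44 − 39.6786)²/39.6786 = 0.4706
  (38 − 31.0357)²/31.0357 = 1.5628
  (6 − 16.8929)²/16.8929 = 7.0240
χ² = 3.6320 + 0.8042 + 5.3756 + 15.7008 + 2.3918 + 1.9146 + 0.2617 + 0.1248 + 0.0069 + 0.4706 + 1.5628 + 7.0240 = 39.270

39.270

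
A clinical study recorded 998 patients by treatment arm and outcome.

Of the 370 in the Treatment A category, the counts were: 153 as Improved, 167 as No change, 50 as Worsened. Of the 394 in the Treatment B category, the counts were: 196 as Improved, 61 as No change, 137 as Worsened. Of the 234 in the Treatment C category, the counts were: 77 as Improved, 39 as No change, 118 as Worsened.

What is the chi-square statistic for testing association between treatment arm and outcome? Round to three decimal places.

152.026

Row totals: 370, 394, 234. Column totals: 426, 267, 305. Grand total N = 998.
Expected counts (row total × column total / N):
  Treatment A, Improved: 370×426/998 = 157.9359
  Treatment A, No change: 370×267/998 = 98.9880
  Treatment A, Worsened: 370×305/998 = 113.0762
  Treatment B, Improved: 394×426/998 = 168.1804
  Treatment B, No change: 394×267/998 = 105.4088
  Treatment B, Worsened: 394×305/998 = 120.4108
  Treatment C, Improved: 234×426/998 = 99.8838
  Treatment C, No change: 234×267/998 = 62.6032
  Treatment C, Worsened: 234×305/998 = 71.5130
Contributions (O − E)²/E:
  (153 − 157.9359)²/157.9359 = 0.1543
  (167 − 98.9880)²/98.9880 = 46.7292
  (50 − 113.0762)²/113.0762 = 35.1852
  (196 − 168.1804)²/168.1804 = 4.6018
  (61 − 105.4088)²/105.4088 = 18.7095
  (137 − 120.4108)²/120.4108 = 2.2855
  (77 − 99.8838)²/99.8838 = 5.2428
  (39 − 62.6032)²/62.6032 = 8.8991
  (118 − 71.5130)²/71.5130 = 30.2189
χ² = 0.1543 + 46.7292 + 35.1852 + 4.6018 + 18.7095 + 2.2855 + 5.2428 + 8.8991 + 30.2189 = 152.026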